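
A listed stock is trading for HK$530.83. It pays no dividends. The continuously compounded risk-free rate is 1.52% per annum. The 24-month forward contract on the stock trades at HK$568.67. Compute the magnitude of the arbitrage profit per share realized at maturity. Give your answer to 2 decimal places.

Fair forward: F* = S·e^(carry·T), with carry = r = 0.0152
F* = 530.83 · e^(0.0152 × 24/12) = 530.83 · e^0.030400 = 530.83 × 1.030867 = HK$547.2151
Market HK$568.67 > fair HK$547.2151: forward overpriced → cash-and-carry (buy spot, short the forward).
At maturity, profit = |F_mkt − F*| = |568.67 − 547.2151| = HK$21.45 per share

HK$21.45 per share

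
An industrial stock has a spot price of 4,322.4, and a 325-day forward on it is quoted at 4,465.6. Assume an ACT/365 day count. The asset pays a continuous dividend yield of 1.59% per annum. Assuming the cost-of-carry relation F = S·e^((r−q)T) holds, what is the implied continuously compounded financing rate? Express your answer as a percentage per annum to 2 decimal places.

From F = S·e^((r−q)T): (r − q) = ln(F/S)/T
ln(4465.6/4322.4) = ln(1.033130) = 0.032593
(r − q) = 0.032593 / (325/365) = 0.036604
r = ln(F/S)/T + q = 0.036604 + 0.0159 = 0.052504
r = 5.25%

5.25%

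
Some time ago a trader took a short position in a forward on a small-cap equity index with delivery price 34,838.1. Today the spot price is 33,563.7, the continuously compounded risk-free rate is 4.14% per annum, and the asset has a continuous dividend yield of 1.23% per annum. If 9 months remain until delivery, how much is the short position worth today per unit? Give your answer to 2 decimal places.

Current fair forward for the remaining 9 months: F = S·e^((r − q)·T), (r − q) = 0.0414 − 0.0123 = 0.0291
F = 33563.7 · e^(0.0291 × 9/12) = 33563.7 × 1.02206491 = 34304.2800
Value of long forward = (F − K)·e^(−rT) = (34304.2800 − 34838.1) · e^(−0.0414·9/12)
= -533.8200 × 0.96942710 = -517.50
Short position value = −(long value) = 517.50

517.50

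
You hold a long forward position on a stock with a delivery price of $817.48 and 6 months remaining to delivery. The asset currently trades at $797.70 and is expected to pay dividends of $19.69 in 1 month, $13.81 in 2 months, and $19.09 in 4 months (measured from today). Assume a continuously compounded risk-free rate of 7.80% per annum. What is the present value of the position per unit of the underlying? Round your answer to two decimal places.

-$40.31

PV(remaining dividends) I = 19.69·e^(−0.0780·1/12) + 13.81·e^(−0.0780·2/12) + 19.09·e^(−0.0780·4/12) = 51.7941
Current forward F = (S − I)·e^(rT) = (797.70 − 51.7941)·e^(0.0780·6/12) = 745.9059 × 1.039770 = 775.5706
Value (long) = (F − K)·e^(−rT) = (775.5706 − 817.48) × 0.961751 = -40.3064
Value = -$40.31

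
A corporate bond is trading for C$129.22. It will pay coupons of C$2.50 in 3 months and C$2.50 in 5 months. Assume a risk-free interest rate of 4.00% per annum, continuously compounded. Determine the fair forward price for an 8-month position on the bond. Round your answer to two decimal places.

C$127.65

PV(coupons) I = 2.50·e^(−0.0400·3/12) + 2.50·e^(−0.0400·5/12)
I = 2.4751 + 2.4587 = 4.9338
F = (S − I)·e^(rT) = (129.22 − 4.9338) · e^(0.0400·8/12)
= 124.2862 · e^0.026667 = 124.2862 × 1.027026 = C$127.65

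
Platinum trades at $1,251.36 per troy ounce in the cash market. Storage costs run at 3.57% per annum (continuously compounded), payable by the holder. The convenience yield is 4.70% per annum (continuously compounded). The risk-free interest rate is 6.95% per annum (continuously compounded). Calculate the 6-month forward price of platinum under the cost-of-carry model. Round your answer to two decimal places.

Net carry = r + u − y = 0.0695 + 0.0357 − 0.0470 = 0.0582
F = S·e^((r+u−y)T) = 1251.36 · e^(0.0582 × 6/12) = 1251.36 · e^0.02910000
= 1251.36 × 1.02952754 = $1,288.31 per troy ounce

$1,288.31 per troy ounce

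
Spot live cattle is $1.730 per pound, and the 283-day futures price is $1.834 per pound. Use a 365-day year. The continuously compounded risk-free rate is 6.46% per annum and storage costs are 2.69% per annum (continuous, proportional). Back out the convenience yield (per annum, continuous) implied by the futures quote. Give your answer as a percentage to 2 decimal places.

1.62%

F = S·e^((r+u−y)T) ⇒ (r+u−y) = ln(F/S)/T
ln(1.834/1.730) = 0.058378; /T ⇒ 0.075293
y = r + u − ln(F/S)/T = 0.0646 + 0.0269 − 0.075293 = 0.016207
y = 1.62%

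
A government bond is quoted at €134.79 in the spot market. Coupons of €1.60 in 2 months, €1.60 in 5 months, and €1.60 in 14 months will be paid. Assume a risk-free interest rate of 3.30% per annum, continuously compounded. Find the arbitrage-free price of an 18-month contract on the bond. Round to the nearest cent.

PV(coupons) I = 1.60·e^(−0.0330·2/12) + 1.60·e^(−0.0330·5/12) + 1.60·e^(−0.0330·14/12)
I = 1.5912 + 1.5782 + 1.5396 = 4.7090
F = (S − I)·e^(rT) = (134.79 − 4.7090) · e^(0.0330·18/12)
= 130.0810 · e^0.049500 = 130.0810 × 1.050746 = €136.68

€136.68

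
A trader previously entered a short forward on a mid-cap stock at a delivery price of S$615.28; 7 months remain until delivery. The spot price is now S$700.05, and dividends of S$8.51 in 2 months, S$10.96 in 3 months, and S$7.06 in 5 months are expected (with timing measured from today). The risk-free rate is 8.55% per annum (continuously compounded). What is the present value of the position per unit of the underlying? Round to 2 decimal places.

PV(remaining dividends) I = 8.51·e^(−0.0855·2/12) + 10.96·e^(−0.0855·3/12) + 7.06·e^(−0.0855·5/12) = 25.9307
Current forward F = (S − I)·e^(rT) = (700.05 − 25.9307)·e^(0.0855·7/12) = 674.1193 × 1.051140 = 708.5938
Value (long) = (F − K)·e^(−rT) = (708.5938 − 615.28) × 0.951348 = 88.7739
Short position value = −(long value) = -S$88.77

-S$88.77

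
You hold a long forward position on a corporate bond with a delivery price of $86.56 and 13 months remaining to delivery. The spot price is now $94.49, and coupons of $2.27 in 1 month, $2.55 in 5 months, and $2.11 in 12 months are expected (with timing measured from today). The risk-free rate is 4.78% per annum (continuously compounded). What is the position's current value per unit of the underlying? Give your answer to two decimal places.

$5.53

PV(remaining coupons) I = 2.27·e^(−0.0478·1/12) + 2.55·e^(−0.0478·5/12) + 2.11·e^(−0.0478·12/12) = 6.7722
Current forward F = (S − I)·e^(rT) = (94.49 − 6.7722)·e^(0.0478·13/12) = 87.7178 × 1.053148 = 92.3798
Value (long) = (F − K)·e^(−rT) = (92.3798 − 86.56) × 0.949535 = 5.5261
Value = $5.53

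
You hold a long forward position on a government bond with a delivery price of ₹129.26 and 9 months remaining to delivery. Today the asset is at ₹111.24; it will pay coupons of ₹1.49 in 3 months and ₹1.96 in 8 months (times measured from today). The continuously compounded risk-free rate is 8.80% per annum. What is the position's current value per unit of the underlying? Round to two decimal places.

-₹13.07

PV(remaining coupons) I = 1.49·e^(−0.0880·3/12) + 1.96·e^(−0.0880·8/12) = 3.3059
Current forward F = (S − I)·e^(rT) = (111.24 − 3.3059)·e^(0.0880·9/12) = 107.9341 × 1.068227 = 115.2981
Value (long) = (F − K)·e^(−rT) = (115.2981 − 129.26) × 0.936131 = -13.0702
Value = -₹13.07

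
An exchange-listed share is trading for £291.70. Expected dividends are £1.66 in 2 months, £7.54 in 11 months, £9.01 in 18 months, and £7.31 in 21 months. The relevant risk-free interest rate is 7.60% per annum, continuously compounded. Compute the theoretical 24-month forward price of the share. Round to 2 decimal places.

PV(dividends) I = 1.66·e^(−0.0760·2/12) + 7.54·e^(−0.0760·11/12) + 9.01·e^(−0.0760·18/12) + 7.31·e^(−0.0760·21/12)
I = 1.6391 + 7.0326 + 8.0392 + 6.3996 = 23.1105
F = (S − I)·e^(rT) = (291.70 − 23.1105) · e^(0.0760·24/12)
= 268.5895 · e^0.152000 = 268.5895 × 1.164160 = £312.68

£312.68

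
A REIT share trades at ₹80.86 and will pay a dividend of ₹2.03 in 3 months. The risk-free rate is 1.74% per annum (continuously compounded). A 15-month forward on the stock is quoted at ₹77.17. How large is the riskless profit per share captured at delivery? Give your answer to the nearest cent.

PV(dividends) I = 2.03·e^(−0.0174·3/12) = 2.0212
Fair forward F* = (S − I)·e^(rT) = (80.86 − 2.0212)·e^0.021750 = 78.8388 × 1.021988 = 80.5723
Market ₹77.17 < fair 80.5723: forward underpriced → reverse cash-and-carry (short the stock, invest proceeds at r, pay the dividends, go long the forward).
Profit at T = |F_mkt − F*| = |77.17 − 80.5723| = ₹3.40 per share

₹3.40 per share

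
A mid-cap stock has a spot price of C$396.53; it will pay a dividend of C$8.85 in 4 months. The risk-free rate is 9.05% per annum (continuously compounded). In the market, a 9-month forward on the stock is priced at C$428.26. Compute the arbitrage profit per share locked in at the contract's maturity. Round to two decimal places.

PV(dividends) I = 8.85·e^(−0.0905·4/12) = 8.5870
Fair forward F* = (S − I)·e^(rT) = (396.53 − 8.5870)·e^0.067875 = 387.9430 × 1.070232 = 415.1890
Market C$428.26 > fair 415.1890: forward overpriced → cash-and-carry (borrow at r, buy the stock and collect the dividends, short the forward).
Profit at T = |F_mkt − F*| = |428.26 − 415.1890| = C$13.07 per share

C$13.07 per share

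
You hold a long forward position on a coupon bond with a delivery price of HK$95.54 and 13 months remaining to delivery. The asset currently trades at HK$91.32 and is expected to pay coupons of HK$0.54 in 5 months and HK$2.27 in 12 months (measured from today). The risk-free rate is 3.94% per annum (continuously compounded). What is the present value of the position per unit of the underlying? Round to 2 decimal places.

PV(remaining coupons) I = 0.54·e^(−0.0394·5/12) + 2.27·e^(−0.0394·12/12) = 2.7135
Current forward F = (S − I)·e^(rT) = (91.32 − 2.7135)·e^(0.0394·13/12) = 88.6065 × 1.043607 = 92.4704
Value (long) = (F − K)·e^(−rT) = (92.4704 − 95.54) × 0.958215 = -2.9413
Value = -HK$2.94

-HK$2.94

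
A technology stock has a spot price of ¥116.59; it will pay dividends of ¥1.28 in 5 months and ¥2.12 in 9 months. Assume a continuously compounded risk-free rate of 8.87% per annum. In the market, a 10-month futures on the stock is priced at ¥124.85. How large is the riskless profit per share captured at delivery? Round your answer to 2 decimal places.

PV(dividends) I = 1.28·e^(−0.0887·5/12) + 2.12·e^(−0.0887·9/12) = 3.2171
Fair futures F* = (S − I)·e^(rT) = (116.59 − 3.2171)·e^0.073917 = 113.3729 × 1.076717 = 122.0705
Market ¥124.85 > fair 122.0705: forward overpriced → cash-and-carry (borrow at r, buy the stock and collect the dividends, short the forward).
Profit at T = |F_mkt − F*| = |124.85 − 122.0705| = ¥2.78 per share

¥2.78 per share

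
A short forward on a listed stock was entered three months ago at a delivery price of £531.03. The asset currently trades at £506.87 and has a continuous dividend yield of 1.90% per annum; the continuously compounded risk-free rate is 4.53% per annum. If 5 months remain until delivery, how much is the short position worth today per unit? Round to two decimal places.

£18.23

Current fair forward for the remaining 5 months: F = S·e^((r − q)·T), (r − q) = 0.0453 − 0.0190 = 0.0263
F = 506.87 · e^(0.0263 × 5/12) = 506.87 × 1.011019 = 512.4552
Value of long forward = (F − K)·e^(−rT) = (512.4552 − 531.03) · e^(−0.0453·5/12)
= -18.5748 × 0.981302 = -18.23
Short position value = −(long value) = £18.23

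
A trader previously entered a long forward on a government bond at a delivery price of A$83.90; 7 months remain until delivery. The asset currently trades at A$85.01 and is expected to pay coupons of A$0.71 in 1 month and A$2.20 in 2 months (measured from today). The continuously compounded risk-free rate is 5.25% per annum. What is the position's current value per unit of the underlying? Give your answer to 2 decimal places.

A$0.75

PV(remaining coupons) I = 0.71·e^(−0.0525·1/12) + 2.20·e^(−0.0525·2/12) = 2.8877
Current forward F = (S − I)·e^(rT) = (85.01 − 2.8877)·e^(0.0525·7/12) = 82.1223 × 1.031099 = 84.6762
Value (long) = (F − K)·e^(−rT) = (84.6762 − 83.90) × 0.969839 = 0.7528
Value = A$0.75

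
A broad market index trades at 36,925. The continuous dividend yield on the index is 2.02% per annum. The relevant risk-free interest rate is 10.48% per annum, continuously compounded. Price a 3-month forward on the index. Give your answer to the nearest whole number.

F = S·e^((r − q)T) = 36925 · e^((0.1048 − 0.0202) × 3/12)
= 36925 · e^0.021150 = 36925 × 1.021375
F = 37,714

37,714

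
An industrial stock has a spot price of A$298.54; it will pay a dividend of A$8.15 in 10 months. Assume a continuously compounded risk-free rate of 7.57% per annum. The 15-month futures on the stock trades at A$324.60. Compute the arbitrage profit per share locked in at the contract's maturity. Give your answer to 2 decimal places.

PV(dividends) I = 8.15·e^(−0.0757·10/12) = 7.6518
Fair futures F* = (S − I)·e^(rT) = (298.54 − 7.6518)·e^0.094625 = 290.8882 × 1.099247 = 319.7580
Market A$324.60 > fair 319.7580: forward overpriced → cash-and-carry (borrow at r, buy the stock and collect the dividends, short the forward).
Profit at T = |F_mkt − F*| = |324.60 − 319.7580| = A$4.84 per share

A$4.84 per share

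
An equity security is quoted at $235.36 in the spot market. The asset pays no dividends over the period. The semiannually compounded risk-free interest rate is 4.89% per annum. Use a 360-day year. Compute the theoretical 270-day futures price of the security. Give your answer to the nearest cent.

F = S · (1+r/2)^(2T)
= 235.36 × 1.036898
F = $244.04

$244.04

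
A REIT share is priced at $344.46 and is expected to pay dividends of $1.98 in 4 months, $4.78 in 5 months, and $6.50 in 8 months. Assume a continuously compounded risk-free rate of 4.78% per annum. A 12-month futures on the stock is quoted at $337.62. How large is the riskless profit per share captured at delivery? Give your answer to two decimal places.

PV(dividends) I = 1.98·e^(−0.0478·4/12) + 4.78·e^(−0.0478·5/12) + 6.50·e^(−0.0478·8/12) = 12.9306
Fair futures F* = (S − I)·e^(rT) = (344.46 − 12.9306)·e^0.047800 = 331.5294 × 1.048961 = 347.7614
Market $337.62 < fair 347.7614: forward underpriced → reverse cash-and-carry (short the stock, invest proceeds at r, pay the dividends, go long the forward).
Profit at T = |F_mkt − F*| = |337.62 − 347.7614| = $10.14 per share

$10.14 per share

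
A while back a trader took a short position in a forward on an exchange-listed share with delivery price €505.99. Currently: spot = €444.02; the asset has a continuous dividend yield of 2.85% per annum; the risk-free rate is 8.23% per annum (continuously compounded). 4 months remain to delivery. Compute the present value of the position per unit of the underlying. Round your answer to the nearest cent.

€52.48

Current fair forward for the remaining 4 months: F = S·e^((r − q)·T), (r − q) = 0.0823 − 0.0285 = 0.0538
F = 444.02 · e^(0.0538 × 4/12) = 444.02 × 1.018095 = 452.0545
Value of long forward = (F − K)·e^(−rT) = (452.0545 − 505.99) · e^(−0.0823·4/12)
= -53.9355 × 0.972940 = -52.48
Short position value = −(long value) = €52.48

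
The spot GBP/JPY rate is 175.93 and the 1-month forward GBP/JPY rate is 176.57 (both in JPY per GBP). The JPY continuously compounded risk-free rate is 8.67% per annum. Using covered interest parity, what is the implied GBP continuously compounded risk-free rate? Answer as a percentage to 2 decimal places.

F = S·e^((r_JPY − r_GBP)T) ⇒ r_GBP = r_JPY − ln(F/S)/T
ln(176.57/175.93) = 0.003631; /(1/12) = 0.043572
r_GBP = 0.0867 − 0.043572 = 0.043128
r_GBP = 4.31%

4.31%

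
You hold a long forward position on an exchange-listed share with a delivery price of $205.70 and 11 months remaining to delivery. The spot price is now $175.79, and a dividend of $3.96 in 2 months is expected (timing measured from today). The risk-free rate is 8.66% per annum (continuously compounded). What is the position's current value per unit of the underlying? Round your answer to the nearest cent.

-$18.12

PV(remaining dividends) I = 3.96·e^(−0.0866·2/12) = 3.9033
Current forward F = (S − I)·e^(rT) = (175.79 − 3.9033)·e^(0.0866·11/12) = 171.8867 × 1.082619 = 186.0878
Value (long) = (F − K)·e^(−rT) = (186.0878 − 205.70) × 0.923686 = -18.1155
Value = -$18.12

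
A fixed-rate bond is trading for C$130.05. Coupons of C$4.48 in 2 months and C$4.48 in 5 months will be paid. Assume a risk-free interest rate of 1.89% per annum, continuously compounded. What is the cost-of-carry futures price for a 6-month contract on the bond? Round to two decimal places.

C$122.29

PV(coupons) I = 4.48·e^(−0.0189·2/12) + 4.48·e^(−0.0189·5/12)
I = 4.4659 + 4.4449 = 8.9108
F = (S − I)·e^(rT) = (130.05 − 8.9108) · e^(0.0189·6/12)
= 121.1392 · e^0.009450 = 121.1392 × 1.009495 = C$122.29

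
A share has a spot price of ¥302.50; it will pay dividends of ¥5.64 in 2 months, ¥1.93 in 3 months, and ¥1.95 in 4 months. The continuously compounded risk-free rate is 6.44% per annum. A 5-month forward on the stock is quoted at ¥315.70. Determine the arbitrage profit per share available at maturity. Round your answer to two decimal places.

PV(dividends) I = 5.64·e^(−0.0644·2/12) + 1.93·e^(−0.0644·3/12) + 1.95·e^(−0.0644·4/12) = 9.3875
Fair forward F* = (S − I)·e^(rT) = (302.50 − 9.3875)·e^0.026833 = 293.1125 × 1.027196 = 301.0840
Market ¥315.70 > fair 301.0840: forward overpriced → cash-and-carry (borrow at r, buy the stock and collect the dividends, short the forward).
Profit at T = |F_mkt − F*| = |315.70 − 301.0840| = ¥14.62 per share

¥14.62 per share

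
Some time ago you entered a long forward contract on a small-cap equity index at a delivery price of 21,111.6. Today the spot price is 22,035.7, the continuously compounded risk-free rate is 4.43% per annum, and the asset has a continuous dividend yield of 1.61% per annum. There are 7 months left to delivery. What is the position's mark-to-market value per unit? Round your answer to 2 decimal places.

1256.69

Current fair forward for the remaining 7 months: F = S·e^((r − q)·T), (r − q) = 0.0443 − 0.0161 = 0.0282
F = 22035.7 · e^(0.0282 × 7/12) = 22035.7 × 1.01658605 = 22401.1852
Value of long forward = (F − K)·e^(−rT) = (22401.1852 − 21111.6) · e^(−0.0443·7/12)
= 1289.5852 × 0.97448937 = 1256.69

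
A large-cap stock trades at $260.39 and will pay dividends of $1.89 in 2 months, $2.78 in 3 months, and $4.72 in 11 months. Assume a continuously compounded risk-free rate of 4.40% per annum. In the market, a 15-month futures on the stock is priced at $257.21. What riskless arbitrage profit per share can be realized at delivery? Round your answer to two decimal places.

PV(dividends) I = 1.89·e^(−0.0440·2/12) + 2.78·e^(−0.0440·3/12) + 4.72·e^(−0.0440·11/12) = 9.1592
Fair futures F* = (S − I)·e^(rT) = (260.39 − 9.1592)·e^0.055000 = 251.2308 × 1.056541 = 265.4356
Market $257.21 < fair 265.4356: forward underpriced → reverse cash-and-carry (short the stock, invest proceeds at r, pay the dividends, go long the forward).
Profit at T = |F_mkt − F*| = |257.21 − 265.4356| = $8.23 per share

$8.23 per share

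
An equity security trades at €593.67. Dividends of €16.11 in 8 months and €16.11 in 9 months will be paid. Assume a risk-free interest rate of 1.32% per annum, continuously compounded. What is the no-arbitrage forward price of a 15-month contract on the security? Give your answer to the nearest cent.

PV(dividends) I = 16.11·e^(−0.0132·8/12) + 16.11·e^(−0.0132·9/12)
I = 15.9689 + 15.9513 = 31.9202
F = (S − I)·e^(rT) = (593.67 − 31.9202) · e^(0.0132·15/12)
= 561.7498 · e^0.016500 = 561.7498 × 1.016637 = €571.10

€571.10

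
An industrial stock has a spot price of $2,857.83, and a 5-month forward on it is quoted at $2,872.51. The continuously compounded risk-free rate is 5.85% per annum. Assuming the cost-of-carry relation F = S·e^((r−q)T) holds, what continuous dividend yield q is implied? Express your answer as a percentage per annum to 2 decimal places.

4.62%

From F = S·e^((r−q)T): (r − q) = ln(F/S)/T
ln(2872.51/2857.83) = ln(1.005137) = 0.005124
(r − q) = 0.005124 / (5/12) = 0.012298
q = r − ln(F/S)/T = 0.0585 − 0.012298 = 0.046202
q = 4.62%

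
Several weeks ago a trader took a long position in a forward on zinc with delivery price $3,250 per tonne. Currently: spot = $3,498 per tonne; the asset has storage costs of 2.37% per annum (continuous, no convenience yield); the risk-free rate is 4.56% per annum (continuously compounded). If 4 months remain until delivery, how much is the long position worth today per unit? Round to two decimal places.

$324.77 per tonne

Current fair forward for the remaining 4 months: F = S·e^((r + u)·T), (r + u) = 0.0456 + 0.0237 = 0.0693
F = 3498 · e^(0.0693 × 4/12) = 3498 × 1.02336887 = 3579.7443
Value of long forward = (F − K)·e^(−rT) = (3579.7443 − 3250) · e^(−0.0456·4/12)
= 329.7443 × 0.98491494 = 324.77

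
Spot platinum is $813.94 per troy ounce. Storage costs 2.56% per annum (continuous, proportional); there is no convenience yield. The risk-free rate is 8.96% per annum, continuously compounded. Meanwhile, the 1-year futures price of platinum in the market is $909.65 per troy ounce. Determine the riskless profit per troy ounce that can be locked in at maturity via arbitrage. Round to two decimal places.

Fair futures: F* = S·e^(carry·T), with carry = (r + u) = 0.0896 + 0.0256 = 0.1152
F* = 813.94 · e^(0.1152 × 1) = 813.94 · e^0.115200 = 813.94 × 1.122098 = $913.3204
Market $909.65 < fair $913.3204: forward underpriced → reverse cash-and-carry (short spot, go long the forward).
At maturity, profit = |F_mkt − F*| = |909.65 − 913.3204| = $3.67 per troy ounce

$3.67 per troy ounce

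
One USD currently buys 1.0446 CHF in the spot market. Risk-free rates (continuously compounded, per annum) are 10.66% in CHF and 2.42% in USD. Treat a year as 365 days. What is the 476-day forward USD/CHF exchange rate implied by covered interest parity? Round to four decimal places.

1.1631

F = S·e^((r_CHF − r_USD)T) = 1.0446 · e^((0.1066 − 0.0242) × 476/365)
= 1.0446 · e^0.107459 = 1.0446 × 1.113445
F = 1.1631 CHF per USD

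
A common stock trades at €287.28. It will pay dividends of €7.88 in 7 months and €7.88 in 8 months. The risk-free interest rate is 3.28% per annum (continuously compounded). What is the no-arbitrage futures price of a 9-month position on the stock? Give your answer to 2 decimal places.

€278.61

PV(dividends) I = 7.88·e^(−0.0328·7/12) + 7.88·e^(−0.0328·8/12)
I = 7.7307 + 7.7096 = 15.4403
F = (S − I)·e^(rT) = (287.28 − 15.4403) · e^(0.0328·9/12)
= 271.8397 · e^0.024600 = 271.8397 × 1.024905 = €278.61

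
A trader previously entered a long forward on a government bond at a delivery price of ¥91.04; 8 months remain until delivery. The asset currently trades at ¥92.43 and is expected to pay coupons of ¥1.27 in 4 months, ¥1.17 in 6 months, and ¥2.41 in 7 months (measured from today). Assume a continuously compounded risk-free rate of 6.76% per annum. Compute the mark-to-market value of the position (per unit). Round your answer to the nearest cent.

PV(remaining coupons) I = 1.27·e^(−0.0676·4/12) + 1.17·e^(−0.0676·6/12) + 2.41·e^(−0.0676·7/12) = 4.6896
Current forward F = (S − I)·e^(rT) = (92.43 − 4.6896)·e^(0.0676·8/12) = 87.7404 × 1.046098 = 91.7851
Value (long) = (F − K)·e^(−rT) = (91.7851 − 91.04) × 0.955934 = 0.7123
Value = ¥0.71

¥0.71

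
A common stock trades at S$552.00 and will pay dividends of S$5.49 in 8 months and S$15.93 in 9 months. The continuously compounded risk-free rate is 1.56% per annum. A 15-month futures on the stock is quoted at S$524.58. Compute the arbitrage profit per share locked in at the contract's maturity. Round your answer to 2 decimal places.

S$16.69 per share

PV(dividends) I = 5.49·e^(−0.0156·8/12) + 15.93·e^(−0.0156·9/12) = 21.1779
Fair futures F* = (S − I)·e^(rT) = (552.00 − 21.1779)·e^0.019500 = 530.8221 × 1.019691 = 541.2745
Market S$524.58 < fair 541.2745: forward underpriced → reverse cash-and-carry (short the stock, invest proceeds at r, pay the dividends, go long the forward).
Profit at T = |F_mkt − F*| = |524.58 − 541.2745| = S$16.69 per share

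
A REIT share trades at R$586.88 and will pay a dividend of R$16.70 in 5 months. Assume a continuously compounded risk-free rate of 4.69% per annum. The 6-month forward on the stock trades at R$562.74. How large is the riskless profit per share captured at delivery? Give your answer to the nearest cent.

PV(dividends) I = 16.70·e^(−0.0469·5/12) = 16.3768
Fair forward F* = (S − I)·e^(rT) = (586.88 − 16.3768)·e^0.023450 = 570.5032 × 1.023727 = 584.0395
Market R$562.74 < fair 584.0395: forward underpriced → reverse cash-and-carry (short the stock, invest proceeds at r, pay the dividends, go long the forward).
Profit at T = |F_mkt − F*| = |562.74 − 584.0395| = R$21.30 per share

R$21.30 per share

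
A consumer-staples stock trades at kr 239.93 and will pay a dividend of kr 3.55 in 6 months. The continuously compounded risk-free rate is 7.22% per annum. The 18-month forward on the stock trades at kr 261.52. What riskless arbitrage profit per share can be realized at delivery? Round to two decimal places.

kr 2.04 per share

PV(dividends) I = 3.55·e^(−0.0722·6/12) = 3.4241
Fair forward F* = (S − I)·e^(rT) = (239.93 − 3.4241)·e^0.108300 = 236.5059 × 1.114382 = 263.5579
Market kr 261.52 < fair 263.5579: forward underpriced → reverse cash-and-carry (short the stock, invest proceeds at r, pay the dividends, go long the forward).
Profit at T = |F_mkt − F*| = |261.52 − 263.5579| = kr 2.04 per share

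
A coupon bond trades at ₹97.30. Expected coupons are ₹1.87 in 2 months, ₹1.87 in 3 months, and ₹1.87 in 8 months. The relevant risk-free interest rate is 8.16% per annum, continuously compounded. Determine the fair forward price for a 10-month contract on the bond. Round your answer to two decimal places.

PV(coupons) I = 1.87·e^(−0.0816·2/12) + 1.87·e^(−0.0816·3/12) + 1.87·e^(−0.0816·8/12)
I = 1.8447 + 1.8322 + 1.7710 = 5.4479
F = (S − I)·e^(rT) = (97.30 − 5.4479) · e^(0.0816·10/12)
= 91.8521 · e^0.068000 = 91.8521 × 1.070365 = ₹98.32

₹98.32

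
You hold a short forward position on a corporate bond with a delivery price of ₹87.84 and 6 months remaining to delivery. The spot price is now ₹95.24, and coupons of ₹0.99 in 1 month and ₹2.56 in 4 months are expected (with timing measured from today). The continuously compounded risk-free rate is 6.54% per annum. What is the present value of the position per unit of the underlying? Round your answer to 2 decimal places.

-₹6.74

PV(remaining coupons) I = 0.99·e^(−0.0654·1/12) + 2.56·e^(−0.0654·4/12) = 3.4894
Current forward F = (S − I)·e^(rT) = (95.24 − 3.4894)·e^(0.0654·6/12) = 91.7506 × 1.033241 = 94.8005
Value (long) = (F − K)·e^(−rT) = (94.8005 − 87.84) × 0.967829 = 6.7366
Short position value = −(long value) = -₹6.74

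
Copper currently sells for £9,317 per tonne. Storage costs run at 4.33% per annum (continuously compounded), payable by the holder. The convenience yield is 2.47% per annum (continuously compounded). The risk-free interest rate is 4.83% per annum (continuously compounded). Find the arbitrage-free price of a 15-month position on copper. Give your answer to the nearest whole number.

£10,130 per tonne

Net carry = r + u − y = 0.0483 + 0.0433 − 0.0247 = 0.0669
F = S·e^((r+u−y)T) = 9317 · e^(0.0669 × 15/12) = 9317 · e^0.083625
= 9317 × 1.087221 = £10,130 per tonne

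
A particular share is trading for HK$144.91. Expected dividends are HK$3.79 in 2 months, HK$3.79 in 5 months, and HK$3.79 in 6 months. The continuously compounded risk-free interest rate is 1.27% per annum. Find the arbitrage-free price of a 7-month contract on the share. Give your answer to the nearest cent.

PV(dividends) I = 3.79·e^(−0.0127·2/12) + 3.79·e^(−0.0127·5/12) + 3.79·e^(−0.0127·6/12)
I = 3.7820 + 3.7700 + 3.7660 = 11.3180
F = (S − I)·e^(rT) = (144.91 − 11.3180) · e^(0.0127·7/12)
= 133.5920 · e^0.007408 = 133.5920 × 1.007436 = HK$134.59

HK$134.59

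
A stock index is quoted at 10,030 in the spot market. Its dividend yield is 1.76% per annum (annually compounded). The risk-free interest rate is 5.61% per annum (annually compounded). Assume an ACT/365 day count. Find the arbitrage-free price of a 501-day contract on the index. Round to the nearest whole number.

10,555

F = S · (1+r)^T / (1+q)^T
= 10030 × 1.077799 / 1.024237 = 10030 × 1.052295
F = 10,555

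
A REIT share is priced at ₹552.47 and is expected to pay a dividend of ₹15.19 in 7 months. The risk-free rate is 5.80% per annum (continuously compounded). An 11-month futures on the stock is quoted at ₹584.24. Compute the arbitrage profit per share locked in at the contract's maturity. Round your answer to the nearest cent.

PV(dividends) I = 15.19·e^(−0.0580·7/12) = 14.6847
Fair futures F* = (S − I)·e^(rT) = (552.47 − 14.6847)·e^0.053167 = 537.7853 × 1.054606 = 567.1516
Market ₹584.24 > fair 567.1516: forward overpriced → cash-and-carry (borrow at r, buy the stock and collect the dividends, short the forward).
Profit at T = |F_mkt − F*| = |584.24 − 567.1516| = ₹17.09 per share

₹17.09 per share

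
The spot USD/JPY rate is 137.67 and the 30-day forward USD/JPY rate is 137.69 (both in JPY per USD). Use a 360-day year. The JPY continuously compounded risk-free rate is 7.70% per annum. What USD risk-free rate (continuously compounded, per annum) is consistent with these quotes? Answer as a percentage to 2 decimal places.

7.53%

F = S·e^((r_JPY − r_USD)T) ⇒ r_USD = r_JPY − ln(F/S)/T
ln(137.69/137.67) = 0.000145; /(30/360) = 0.001740
r_USD = 0.0770 − 0.001740 = 0.075260
r_USD = 7.53%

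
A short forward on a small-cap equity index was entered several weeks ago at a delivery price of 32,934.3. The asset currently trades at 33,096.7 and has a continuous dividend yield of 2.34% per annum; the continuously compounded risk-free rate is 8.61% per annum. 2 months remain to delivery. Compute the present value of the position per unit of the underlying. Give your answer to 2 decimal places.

Current fair forward for the remaining 2 months: F = S·e^((r − q)·T), (r − q) = 0.0861 − 0.0234 = 0.0627
F = 33096.7 · e^(0.0627 × 2/12) = 33096.7 × 1.01050479 = 33444.3739
Value of long forward = (F − K)·e^(−rT) = (33444.3739 − 32934.3) · e^(−0.0861·2/12)
= 510.0739 × 0.98575247 = 502.81
Short position value = −(long value) = -502.81

-502.81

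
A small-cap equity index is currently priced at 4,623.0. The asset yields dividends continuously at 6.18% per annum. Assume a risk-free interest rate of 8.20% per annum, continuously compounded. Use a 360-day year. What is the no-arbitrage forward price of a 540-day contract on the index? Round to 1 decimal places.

F = S·e^((r − q)T) = 4623.0 · e^((0.0820 − 0.0618) × 540/360)
= 4623.0 · e^0.030300 = 4623.0 × 1.030764
F = 4,765.2

4,765.2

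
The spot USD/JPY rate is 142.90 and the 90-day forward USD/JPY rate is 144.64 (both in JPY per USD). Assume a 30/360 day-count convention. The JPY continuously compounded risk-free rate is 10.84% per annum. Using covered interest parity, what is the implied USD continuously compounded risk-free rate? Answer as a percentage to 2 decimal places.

F = S·e^((r_JPY − r_USD)T) ⇒ r_USD = r_JPY − ln(F/S)/T
ln(144.64/142.90) = 0.012103; /(90/360) = 0.048412
r_USD = 0.1084 − 0.048412 = 0.059988
r_USD = 6.00%

6.00%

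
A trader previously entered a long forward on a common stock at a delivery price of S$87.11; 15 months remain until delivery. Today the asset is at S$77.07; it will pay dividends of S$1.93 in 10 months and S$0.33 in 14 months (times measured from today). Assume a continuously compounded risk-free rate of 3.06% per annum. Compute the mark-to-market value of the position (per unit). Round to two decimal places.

-S$8.97

PV(remaining dividends) I = 1.93·e^(−0.0306·10/12) + 0.33·e^(−0.0306·14/12) = 2.1998
Current forward F = (S − I)·e^(rT) = (77.07 − 2.1998)·e^(0.0306·15/12) = 74.8702 × 1.038991 = 77.7895
Value (long) = (F − K)·e^(−rT) = (77.7895 − 87.11) × 0.962472 = -8.9707
Value = -S$8.97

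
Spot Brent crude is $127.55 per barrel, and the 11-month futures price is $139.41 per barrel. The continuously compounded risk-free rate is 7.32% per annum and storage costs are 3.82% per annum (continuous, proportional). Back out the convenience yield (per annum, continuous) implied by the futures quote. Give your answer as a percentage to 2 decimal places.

F = S·e^((r+u−y)T) ⇒ (r+u−y) = ln(F/S)/T
ln(139.41/127.55) = 0.088911; /T ⇒ 0.096994
y = r + u − ln(F/S)/T = 0.0732 + 0.0382 − 0.096994 = 0.014406
y = 1.44%

1.44%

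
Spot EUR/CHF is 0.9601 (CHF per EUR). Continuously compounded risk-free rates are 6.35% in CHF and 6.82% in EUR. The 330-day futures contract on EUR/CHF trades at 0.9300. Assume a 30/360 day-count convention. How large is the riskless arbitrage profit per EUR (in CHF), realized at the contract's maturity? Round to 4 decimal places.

0.0260 per EUR (in CHF)

Fair futures: F* = S·e^(carry·T), with carry = (r_CHF − r_EUR) = 0.0635 − 0.0682 = -0.0047
F* = 0.9601 · e^(-0.0047 × 330/360) = 0.9601 · e^-0.004308 = 0.9601 × 0.995701 = 0.9560
Market 0.9300 < fair 0.9560: forward underpriced → reverse cash-and-carry (short spot, go long the forward).
At maturity, profit = |F_mkt − F*| = |0.9300 − 0.9560| = 0.0260 per EUR (in CHF)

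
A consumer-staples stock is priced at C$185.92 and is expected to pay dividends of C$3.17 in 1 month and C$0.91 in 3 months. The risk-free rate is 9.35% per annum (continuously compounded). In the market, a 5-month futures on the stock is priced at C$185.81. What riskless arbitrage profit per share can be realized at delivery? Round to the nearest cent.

C$3.30 per share

PV(dividends) I = 3.17·e^(−0.0935·1/12) + 0.91·e^(−0.0935·3/12) = 4.0344
Fair futures F* = (S − I)·e^(rT) = (185.92 − 4.0344)·e^0.038958 = 181.8856 × 1.039727 = 189.1114
Market C$185.81 < fair 189.1114: forward underpriced → reverse cash-and-carry (short the stock, invest proceeds at r, pay the dividends, go long the forward).
Profit at T = |F_mkt − F*| = |185.81 − 189.1114| = C$3.30 per share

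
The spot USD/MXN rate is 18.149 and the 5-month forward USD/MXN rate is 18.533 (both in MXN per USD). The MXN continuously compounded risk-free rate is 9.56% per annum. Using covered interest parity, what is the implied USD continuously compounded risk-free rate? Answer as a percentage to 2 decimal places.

4.54%

F = S·e^((r_MXN − r_USD)T) ⇒ r_USD = r_MXN − ln(F/S)/T
ln(18.533/18.149) = 0.020937; /(5/12) = 0.050249
r_USD = 0.0956 − 0.050249 = 0.045351
r_USD = 4.54%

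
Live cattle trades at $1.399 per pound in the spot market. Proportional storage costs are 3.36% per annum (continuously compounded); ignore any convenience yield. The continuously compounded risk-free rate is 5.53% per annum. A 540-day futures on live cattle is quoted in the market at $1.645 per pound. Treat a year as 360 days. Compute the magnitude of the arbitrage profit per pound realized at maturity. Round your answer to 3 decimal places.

Fair futures: F* = S·e^(carry·T), with carry = (r + u) = 0.0553 + 0.0336 = 0.0889
F* = 1.399 · e^(0.0889 × 540/360) = 1.399 · e^0.133350 = 1.399 × 1.142650 = $1.5986
Market $1.645 > fair $1.5986: forward overpriced → cash-and-carry (buy spot, short the forward).
At maturity, profit = |F_mkt − F*| = |1.645 − 1.5986| = $0.046 per pound

$0.046 per pound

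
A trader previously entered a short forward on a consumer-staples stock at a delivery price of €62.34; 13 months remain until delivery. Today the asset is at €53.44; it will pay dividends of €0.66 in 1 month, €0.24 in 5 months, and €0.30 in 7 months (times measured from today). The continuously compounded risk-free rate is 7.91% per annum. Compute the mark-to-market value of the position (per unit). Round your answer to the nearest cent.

PV(remaining dividends) I = 0.66·e^(−0.0791·1/12) + 0.24·e^(−0.0791·5/12) + 0.30·e^(−0.0791·7/12) = 1.1744
Current forward F = (S − I)·e^(rT) = (53.44 − 1.1744)·e^(0.0791·13/12) = 52.2656 × 1.089470 = 56.9418
Value (long) = (F − K)·e^(−rT) = (56.9418 − 62.34) × 0.917877 = -4.9549
Short position value = −(long value) = €4.95

€4.95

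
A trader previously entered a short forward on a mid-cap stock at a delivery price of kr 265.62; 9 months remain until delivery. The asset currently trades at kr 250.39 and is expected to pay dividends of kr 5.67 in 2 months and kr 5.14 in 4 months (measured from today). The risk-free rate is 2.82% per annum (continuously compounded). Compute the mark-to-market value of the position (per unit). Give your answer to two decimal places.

kr 20.41

PV(remaining dividends) I = 5.67·e^(−0.0282·2/12) + 5.14·e^(−0.0282·4/12) = 10.7353
Current forward F = (S − I)·e^(rT) = (250.39 − 10.7353)·e^(0.0282·9/12) = 239.6547 × 1.021375 = 244.7773
Value (long) = (F − K)·e^(−rT) = (244.7773 − 265.62) × 0.979072 = -20.4065
Short position value = −(long value) = kr 20.41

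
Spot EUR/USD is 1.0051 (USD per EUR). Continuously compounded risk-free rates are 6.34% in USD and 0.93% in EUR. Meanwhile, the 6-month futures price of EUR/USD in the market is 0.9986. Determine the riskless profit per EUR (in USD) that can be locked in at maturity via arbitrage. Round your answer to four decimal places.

Fair futures: F* = S·e^(carry·T), with carry = (r_USD − r_EUR) = 0.0634 − 0.0093 = 0.0541
F* = 1.0051 · e^(0.0541 × 6/12) = 1.0051 · e^0.027050 = 1.0051 × 1.027419 = 1.0327
Market 0.9986 < fair 1.0327: forward underpriced → reverse cash-and-carry (short spot, go long the forward).
At maturity, profit = |F_mkt − F*| = |0.9986 − 1.0327| = 0.0341 per EUR (in USD)

0.0341 per EUR (in USD)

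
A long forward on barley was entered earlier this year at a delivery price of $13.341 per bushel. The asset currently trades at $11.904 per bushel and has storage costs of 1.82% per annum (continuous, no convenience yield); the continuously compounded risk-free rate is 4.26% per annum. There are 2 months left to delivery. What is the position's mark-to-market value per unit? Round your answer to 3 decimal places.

-$1.306 per bushel

Current fair forward for the remaining 2 months: F = S·e^((r + u)·T), (r + u) = 0.0426 + 0.0182 = 0.0608
F = 11.904 · e^(0.0608 × 2/12) = 11.904 × 1.010185 = 12.0252
Value of long forward = (F − K)·e^(−rT) = (12.0252 − 13.341) · e^(−0.0426·2/12)
= -1.3158 × 0.992925 = -1.306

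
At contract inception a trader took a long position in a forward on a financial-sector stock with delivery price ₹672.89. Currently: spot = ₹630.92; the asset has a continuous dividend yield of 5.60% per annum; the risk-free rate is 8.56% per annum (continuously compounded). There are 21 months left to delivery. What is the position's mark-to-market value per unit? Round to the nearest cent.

-₹7.25

Current fair forward for the remaining 21 months: F = S·e^((r − q)·T), (r − q) = 0.0856 − 0.0560 = 0.0296
F = 630.92 · e^(0.0296 × 21/12) = 630.92 × 1.053165 = 664.4629
Value of long forward = (F − K)·e^(−rT) = (664.4629 − 672.89) · e^(−0.0856·21/12)
= -8.4271 × 0.860880 = -7.25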